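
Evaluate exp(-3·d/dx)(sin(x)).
\sin{\left(x - 3 \right)}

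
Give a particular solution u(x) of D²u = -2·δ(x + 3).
-|x + 3|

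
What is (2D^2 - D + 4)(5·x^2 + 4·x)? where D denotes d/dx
20 x^{2} + 6 x + 16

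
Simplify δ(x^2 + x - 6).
\frac{\delta(x + 3) + \delta(x - 2)}{5}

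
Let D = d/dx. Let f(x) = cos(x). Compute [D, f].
- \sin{\left(x \right)}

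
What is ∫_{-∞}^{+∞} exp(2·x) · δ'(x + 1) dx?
- \frac{2}{e^{2}}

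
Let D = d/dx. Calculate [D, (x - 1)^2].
2 x - 2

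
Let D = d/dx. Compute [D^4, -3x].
-12D^{3}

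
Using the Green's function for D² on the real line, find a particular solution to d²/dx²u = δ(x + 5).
\frac{|x + 5|}{2}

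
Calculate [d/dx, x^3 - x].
3 x^{2} - 1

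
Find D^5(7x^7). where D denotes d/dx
17640 x^{2}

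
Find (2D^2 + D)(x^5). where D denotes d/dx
5 x^{3} \left(x + 8\right)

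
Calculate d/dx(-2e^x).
- 2 e^{x}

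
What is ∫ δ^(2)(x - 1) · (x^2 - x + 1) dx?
2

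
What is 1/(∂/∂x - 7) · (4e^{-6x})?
- \frac{4 e^{- 6 x}}{13}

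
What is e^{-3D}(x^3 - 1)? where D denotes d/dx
x^{3} - 9 x^{2} + 27 x - 28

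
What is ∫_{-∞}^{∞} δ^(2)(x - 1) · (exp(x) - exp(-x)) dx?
2 \sinh{\left(1 \right)}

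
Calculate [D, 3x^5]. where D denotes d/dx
15 x^{4}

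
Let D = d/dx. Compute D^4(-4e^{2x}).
- 64 e^{2 x}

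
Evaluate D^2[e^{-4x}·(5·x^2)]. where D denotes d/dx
10 \left(8 x^{2} - 8 x + 1\right) e^{- 4 x}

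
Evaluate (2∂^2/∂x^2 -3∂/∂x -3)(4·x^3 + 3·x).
- 12 x^{3} - 36 x^{2} + 39 x - 9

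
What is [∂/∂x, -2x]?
-2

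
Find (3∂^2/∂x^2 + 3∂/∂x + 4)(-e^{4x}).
- 64 e^{4 x}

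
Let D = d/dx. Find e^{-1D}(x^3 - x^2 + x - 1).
x^{3} - 4 x^{2} + 6 x - 4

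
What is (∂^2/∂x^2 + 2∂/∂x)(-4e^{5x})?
- 140 e^{5 x}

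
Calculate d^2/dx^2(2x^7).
84 x^{5}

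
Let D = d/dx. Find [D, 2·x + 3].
2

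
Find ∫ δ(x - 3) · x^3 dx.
27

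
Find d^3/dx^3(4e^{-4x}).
- 256 e^{- 4 x}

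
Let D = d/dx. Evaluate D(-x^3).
- 3 x^{2}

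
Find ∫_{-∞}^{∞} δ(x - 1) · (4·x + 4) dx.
8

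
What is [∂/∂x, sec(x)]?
\tan{\left(x \right)} \sec{\left(x \right)}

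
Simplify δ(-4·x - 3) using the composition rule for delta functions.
\frac{\delta(x + 3/4)}{4}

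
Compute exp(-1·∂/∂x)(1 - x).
2 - x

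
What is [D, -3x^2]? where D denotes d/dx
- 6 x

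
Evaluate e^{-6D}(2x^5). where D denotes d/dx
2 x^{5} - 60 x^{4} + 720 x^{3} - 4320 x^{2} + 12960 x - 15552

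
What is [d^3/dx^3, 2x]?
6\frac{d^{2}}{dx^{2}}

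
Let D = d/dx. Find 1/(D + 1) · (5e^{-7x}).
- \frac{5 e^{- 7 x}}{6}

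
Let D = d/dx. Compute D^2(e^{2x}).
4 e^{2 x}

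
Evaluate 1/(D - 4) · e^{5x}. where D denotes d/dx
e^{5 x}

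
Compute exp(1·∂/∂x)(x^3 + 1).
x^{3} + 3 x^{2} + 3 x + 2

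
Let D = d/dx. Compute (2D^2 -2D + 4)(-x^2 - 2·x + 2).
- 4 x^{2} - 4 x + 8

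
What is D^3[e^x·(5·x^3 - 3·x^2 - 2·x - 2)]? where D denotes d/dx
\left(5 x^{3} + 42 x^{2} + 70 x + 4\right) e^{x}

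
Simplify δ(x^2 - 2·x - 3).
\frac{\delta(x - 3) + \delta(x + 1)}{4}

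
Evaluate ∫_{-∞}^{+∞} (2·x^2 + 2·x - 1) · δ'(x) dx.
-2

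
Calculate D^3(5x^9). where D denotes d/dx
2520 x^{6}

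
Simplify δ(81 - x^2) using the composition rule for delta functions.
\frac{\delta(x - 9) + \delta(x + 9)}{18}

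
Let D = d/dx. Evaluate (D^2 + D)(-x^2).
- 2 x - 2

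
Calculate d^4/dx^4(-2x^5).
- 240 x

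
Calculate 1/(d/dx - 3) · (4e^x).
- 2 e^{x}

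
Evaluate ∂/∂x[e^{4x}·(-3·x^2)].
6 x \left(- 2 x - 1\right) e^{4 x}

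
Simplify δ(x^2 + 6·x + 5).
\frac{\delta(x + 1) + \delta(x + 5)}{4}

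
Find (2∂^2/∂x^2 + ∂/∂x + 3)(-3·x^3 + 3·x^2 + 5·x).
- 9 x^{3} - 15 x + 17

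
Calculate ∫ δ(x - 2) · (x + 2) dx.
4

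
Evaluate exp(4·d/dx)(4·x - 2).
4 x + 14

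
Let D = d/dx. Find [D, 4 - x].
-1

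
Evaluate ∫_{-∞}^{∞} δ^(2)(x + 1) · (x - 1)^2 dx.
2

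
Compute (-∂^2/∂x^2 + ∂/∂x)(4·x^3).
12 x \left(x - 2\right)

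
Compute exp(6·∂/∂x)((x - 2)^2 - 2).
x^{2} + 8 x + 14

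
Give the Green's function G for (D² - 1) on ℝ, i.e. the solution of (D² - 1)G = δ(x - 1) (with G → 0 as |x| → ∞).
-\frac{e^{-|x - 1|}}{2}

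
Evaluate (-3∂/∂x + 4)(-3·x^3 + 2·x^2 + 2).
- 12 x^{3} + 35 x^{2} - 12 x + 8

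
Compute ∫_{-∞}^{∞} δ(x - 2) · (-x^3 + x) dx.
-6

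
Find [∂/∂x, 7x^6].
42 x^{5}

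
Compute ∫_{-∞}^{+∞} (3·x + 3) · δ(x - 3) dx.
12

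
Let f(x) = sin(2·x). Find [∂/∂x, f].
2 \cos{\left(2 x \right)}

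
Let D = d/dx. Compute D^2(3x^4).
36 x^{2}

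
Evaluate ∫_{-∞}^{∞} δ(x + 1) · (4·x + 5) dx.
1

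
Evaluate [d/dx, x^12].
12 x^{11}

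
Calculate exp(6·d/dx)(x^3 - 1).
x^{3} + 18 x^{2} + 108 x + 215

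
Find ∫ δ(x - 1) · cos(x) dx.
\cos{\left(1 \right)}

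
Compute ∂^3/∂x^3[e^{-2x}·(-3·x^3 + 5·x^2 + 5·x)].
2 \left(12 x^{3} - 74 x^{2} + 94 x - 9\right) e^{- 2 x}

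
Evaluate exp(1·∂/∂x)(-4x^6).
- 4 x^{6} - 24 x^{5} - 60 x^{4} - 80 x^{3} - 60 x^{2} - 24 x - 4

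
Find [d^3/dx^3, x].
3\frac{d^{2}}{dx^{2}}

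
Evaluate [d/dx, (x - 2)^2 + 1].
2 x - 4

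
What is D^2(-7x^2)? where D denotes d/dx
-14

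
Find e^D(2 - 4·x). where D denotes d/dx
- 4 x - 2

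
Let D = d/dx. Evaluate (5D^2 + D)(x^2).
2 x + 10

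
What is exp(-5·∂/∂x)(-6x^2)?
- 6 x^{2} + 60 x - 150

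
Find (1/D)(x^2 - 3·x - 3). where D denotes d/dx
\frac{x^{3}}{3} - \frac{3 x^{2}}{2} - 3 x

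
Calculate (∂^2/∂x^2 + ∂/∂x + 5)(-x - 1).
- 5 x - 6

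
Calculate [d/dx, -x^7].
- 7 x^{6}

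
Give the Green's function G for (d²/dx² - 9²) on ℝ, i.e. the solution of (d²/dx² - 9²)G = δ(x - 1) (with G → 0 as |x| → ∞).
-\frac{e^{-9|x - 1|}}{18}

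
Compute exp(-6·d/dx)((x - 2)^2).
x^{2} - 16 x + 64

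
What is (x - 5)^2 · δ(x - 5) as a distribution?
0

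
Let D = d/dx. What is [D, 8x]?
8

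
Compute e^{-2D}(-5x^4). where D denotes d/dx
- 5 x^{4} + 40 x^{3} - 120 x^{2} + 160 x - 80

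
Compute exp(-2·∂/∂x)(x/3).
\frac{x}{3} - \frac{2}{3}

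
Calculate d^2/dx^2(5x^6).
150 x^{4}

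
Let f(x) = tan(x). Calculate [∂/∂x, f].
\frac{1}{\cos^{2}{\left(x \right)}}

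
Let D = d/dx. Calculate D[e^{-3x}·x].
\left(1 - 3 x\right) e^{- 3 x}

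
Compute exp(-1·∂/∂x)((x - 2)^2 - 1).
x^{2} - 6 x + 8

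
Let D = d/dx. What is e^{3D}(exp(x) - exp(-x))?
2 \sinh{\left(x + 3 \right)}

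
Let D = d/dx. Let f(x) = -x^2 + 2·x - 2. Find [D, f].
2 - 2 x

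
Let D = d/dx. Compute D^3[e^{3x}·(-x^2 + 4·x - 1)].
\left(- 27 x^{2} + 54 x + 63\right) e^{3 x}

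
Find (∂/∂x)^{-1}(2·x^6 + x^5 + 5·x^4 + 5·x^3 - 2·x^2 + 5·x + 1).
\frac{2 x^{7}}{7} + \frac{x^{6}}{6} + x^{5} + \frac{5 x^{4}}{4} - \frac{2 x^{3}}{3} + \frac{5 x^{2}}{2} + x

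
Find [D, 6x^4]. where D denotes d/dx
24 x^{3}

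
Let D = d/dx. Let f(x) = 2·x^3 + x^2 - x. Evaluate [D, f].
6 x^{2} + 2 x - 1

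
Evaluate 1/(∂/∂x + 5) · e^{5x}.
\frac{e^{5 x}}{10}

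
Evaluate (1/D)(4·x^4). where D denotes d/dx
\frac{4 x^{5}}{5}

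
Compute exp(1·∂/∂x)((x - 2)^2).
x^{2} - 2 x + 1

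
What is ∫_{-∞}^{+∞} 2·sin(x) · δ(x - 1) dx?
2 \sin{\left(1 \right)}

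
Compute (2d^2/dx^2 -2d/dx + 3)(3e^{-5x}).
189 e^{- 5 x}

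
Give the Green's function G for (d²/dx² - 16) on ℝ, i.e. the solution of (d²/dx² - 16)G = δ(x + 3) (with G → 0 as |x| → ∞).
-\frac{e^{-4|x + 3|}}{8}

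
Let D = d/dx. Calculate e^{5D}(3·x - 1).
3 x + 14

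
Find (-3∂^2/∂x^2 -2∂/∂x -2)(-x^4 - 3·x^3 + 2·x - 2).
2 x \left(x^{3} + 7 x^{2} + 27 x + 25\right)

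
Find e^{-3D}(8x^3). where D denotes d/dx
8 x^{3} - 72 x^{2} + 216 x - 216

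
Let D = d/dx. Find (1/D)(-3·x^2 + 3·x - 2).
- x^{3} + \frac{3 x^{2}}{2} - 2 x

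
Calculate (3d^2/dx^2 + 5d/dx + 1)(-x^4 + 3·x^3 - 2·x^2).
- x^{4} - 17 x^{3} + 7 x^{2} + 34 x - 12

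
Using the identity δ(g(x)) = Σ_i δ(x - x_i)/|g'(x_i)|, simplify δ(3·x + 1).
\frac{\delta(x + 1/3)}{3}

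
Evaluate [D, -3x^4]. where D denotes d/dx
- 12 x^{3}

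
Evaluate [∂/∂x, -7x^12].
- 84 x^{11}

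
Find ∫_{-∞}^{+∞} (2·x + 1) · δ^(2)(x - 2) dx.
0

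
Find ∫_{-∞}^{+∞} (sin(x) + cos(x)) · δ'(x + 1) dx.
- \sin{\left(1 \right)} - \cos{\left(1 \right)}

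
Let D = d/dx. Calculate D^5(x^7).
2520 x^{2}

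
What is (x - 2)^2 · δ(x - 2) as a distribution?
0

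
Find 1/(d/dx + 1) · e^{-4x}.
- \frac{e^{- 4 x}}{3}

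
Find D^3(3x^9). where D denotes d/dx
1512 x^{6}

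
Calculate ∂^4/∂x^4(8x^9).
24192 x^{5}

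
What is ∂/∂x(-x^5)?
- 5 x^{4}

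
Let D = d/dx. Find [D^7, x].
7D^{6}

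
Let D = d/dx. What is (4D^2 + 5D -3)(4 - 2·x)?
6 x - 22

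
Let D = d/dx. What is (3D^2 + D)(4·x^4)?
16 x^{2} \left(x + 9\right)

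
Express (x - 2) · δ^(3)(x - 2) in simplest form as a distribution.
-3\delta^{(2)}(x - 2)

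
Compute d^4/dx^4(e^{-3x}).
81 e^{- 3 x}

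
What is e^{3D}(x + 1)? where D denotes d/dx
x + 4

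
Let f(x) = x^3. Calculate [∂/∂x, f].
3 x^{2}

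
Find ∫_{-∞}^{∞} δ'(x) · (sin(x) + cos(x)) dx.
-1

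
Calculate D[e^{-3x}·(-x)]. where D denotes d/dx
\left(3 x - 1\right) e^{- 3 x}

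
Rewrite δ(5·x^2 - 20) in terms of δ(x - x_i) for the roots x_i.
\frac{\delta(x - 2) + \delta(x + 2)}{20}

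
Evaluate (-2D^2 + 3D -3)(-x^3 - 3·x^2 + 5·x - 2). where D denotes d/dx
3 x^{3} - 21 x + 33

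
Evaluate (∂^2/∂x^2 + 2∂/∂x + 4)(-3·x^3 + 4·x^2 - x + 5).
- 12 x^{3} - 2 x^{2} - 6 x + 26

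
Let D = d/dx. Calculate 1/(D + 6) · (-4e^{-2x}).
- e^{- 2 x}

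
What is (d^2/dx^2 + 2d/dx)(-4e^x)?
- 12 e^{x}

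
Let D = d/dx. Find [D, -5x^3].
- 15 x^{2}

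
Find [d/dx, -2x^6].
- 12 x^{5}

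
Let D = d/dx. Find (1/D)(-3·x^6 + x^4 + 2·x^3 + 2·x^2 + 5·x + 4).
- \frac{3 x^{7}}{7} + \frac{x^{5}}{5} + \frac{x^{4}}{2} + \frac{2 x^{3}}{3} + \frac{5 x^{2}}{2} + 4 x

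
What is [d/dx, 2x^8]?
16 x^{7}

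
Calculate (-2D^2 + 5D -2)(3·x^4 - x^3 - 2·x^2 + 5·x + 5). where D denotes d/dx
- 6 x^{4} + 62 x^{3} - 83 x^{2} - 18 x + 23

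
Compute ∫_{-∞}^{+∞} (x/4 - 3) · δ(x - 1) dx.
- \frac{11}{4}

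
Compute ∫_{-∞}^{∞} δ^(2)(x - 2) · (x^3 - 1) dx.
12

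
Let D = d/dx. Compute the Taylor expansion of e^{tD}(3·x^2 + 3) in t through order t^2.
3 t^{2} + 6 t x + 3 x^{2} + 3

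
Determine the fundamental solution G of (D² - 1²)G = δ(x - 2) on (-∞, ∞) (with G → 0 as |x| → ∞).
-\frac{e^{-|x - 2|}}{2}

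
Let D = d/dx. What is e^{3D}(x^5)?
x^{5} + 15 x^{4} + 90 x^{3} + 270 x^{2} + 405 x + 243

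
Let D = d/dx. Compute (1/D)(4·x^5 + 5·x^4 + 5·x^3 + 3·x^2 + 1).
\frac{2 x^{6}}{3} + x^{5} + \frac{5 x^{4}}{4} + x^{3} + x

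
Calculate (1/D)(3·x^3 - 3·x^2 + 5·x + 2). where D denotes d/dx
\frac{3 x^{4}}{4} - x^{3} + \frac{5 x^{2}}{2} + 2 x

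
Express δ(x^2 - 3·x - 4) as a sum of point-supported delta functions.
\frac{\delta(x + 1) + \delta(x - 4)}{5}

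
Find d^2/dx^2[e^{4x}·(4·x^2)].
\left(64 x^{2} + 64 x + 8\right) e^{4 x}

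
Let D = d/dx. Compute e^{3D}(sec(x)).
\sec{\left(x + 3 \right)}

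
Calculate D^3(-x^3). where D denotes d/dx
-6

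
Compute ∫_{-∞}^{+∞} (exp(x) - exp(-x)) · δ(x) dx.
0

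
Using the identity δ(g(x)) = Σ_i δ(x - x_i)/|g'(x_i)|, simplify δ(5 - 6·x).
\frac{\delta(x - 5/6)}{6}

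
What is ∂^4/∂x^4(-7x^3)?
0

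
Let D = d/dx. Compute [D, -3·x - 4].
-3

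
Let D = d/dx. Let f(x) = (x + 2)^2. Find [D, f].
2 x + 4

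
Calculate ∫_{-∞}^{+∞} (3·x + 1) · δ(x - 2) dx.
7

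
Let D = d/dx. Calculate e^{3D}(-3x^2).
- 3 x^{2} - 18 x - 27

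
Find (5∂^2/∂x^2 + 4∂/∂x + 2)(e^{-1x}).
3 e^{- x}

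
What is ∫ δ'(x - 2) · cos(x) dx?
\sin{\left(2 \right)}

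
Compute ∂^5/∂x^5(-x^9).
- 15120 x^{4}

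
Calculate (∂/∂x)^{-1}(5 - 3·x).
- \frac{3 x^{2}}{2} + 5 x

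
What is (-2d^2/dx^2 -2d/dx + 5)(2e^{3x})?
- 38 e^{3 x}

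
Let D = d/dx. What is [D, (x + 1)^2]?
2 x + 2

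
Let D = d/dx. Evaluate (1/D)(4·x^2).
\frac{4 x^{3}}{3}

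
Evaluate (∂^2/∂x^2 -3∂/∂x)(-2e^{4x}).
- 8 e^{4 x}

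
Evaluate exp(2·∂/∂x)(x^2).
x^{2} + 4 x + 4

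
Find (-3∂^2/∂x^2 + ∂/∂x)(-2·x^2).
12 - 4 x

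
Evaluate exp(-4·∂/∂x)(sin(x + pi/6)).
\sin{\left(x - 4 + \frac{\pi}{6} \right)}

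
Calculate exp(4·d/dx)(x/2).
\frac{x}{2} + 2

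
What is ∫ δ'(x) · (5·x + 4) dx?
-5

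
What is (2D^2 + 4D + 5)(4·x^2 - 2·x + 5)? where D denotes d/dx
20 x^{2} + 22 x + 33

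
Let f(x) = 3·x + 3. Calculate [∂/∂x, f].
3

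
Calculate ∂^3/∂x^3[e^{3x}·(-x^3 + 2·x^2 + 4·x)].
\left(- 27 x^{3} - 27 x^{2} + 162 x + 138\right) e^{3 x}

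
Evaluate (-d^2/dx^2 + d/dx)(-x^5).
5 x^{3} \left(4 - x\right)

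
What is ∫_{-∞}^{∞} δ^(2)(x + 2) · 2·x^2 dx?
4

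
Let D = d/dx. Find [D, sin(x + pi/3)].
\cos{\left(x + \frac{\pi}{3} \right)}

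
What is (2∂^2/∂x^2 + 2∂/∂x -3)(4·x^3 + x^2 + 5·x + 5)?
- 12 x^{3} + 21 x^{2} + 37 x - 1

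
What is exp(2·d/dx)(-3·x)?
- 3 x - 6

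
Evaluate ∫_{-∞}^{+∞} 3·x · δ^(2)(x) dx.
0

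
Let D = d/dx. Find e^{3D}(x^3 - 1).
x^{3} + 9 x^{2} + 27 x + 26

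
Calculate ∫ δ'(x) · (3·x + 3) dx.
-3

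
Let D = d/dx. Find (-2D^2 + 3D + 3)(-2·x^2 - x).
- 6 x^{2} - 15 x + 5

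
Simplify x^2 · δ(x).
0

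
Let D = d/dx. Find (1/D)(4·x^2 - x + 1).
\frac{4 x^{3}}{3} - \frac{x^{2}}{2} + x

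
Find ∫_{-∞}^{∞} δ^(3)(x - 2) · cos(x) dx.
- \sin{\left(2 \right)}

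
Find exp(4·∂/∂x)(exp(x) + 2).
e^{x + 4} + 2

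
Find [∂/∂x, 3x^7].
21 x^{6}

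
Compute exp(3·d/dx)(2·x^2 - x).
2 x^{2} + 11 x + 15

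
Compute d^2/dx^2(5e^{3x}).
45 e^{3 x}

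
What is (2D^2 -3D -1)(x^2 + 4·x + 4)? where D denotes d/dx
- x^{2} - 10 x - 12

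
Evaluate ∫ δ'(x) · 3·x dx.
-3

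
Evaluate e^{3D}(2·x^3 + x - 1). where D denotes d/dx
2 x^{3} + 18 x^{2} + 55 x + 56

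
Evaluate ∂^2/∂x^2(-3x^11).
- 330 x^{9}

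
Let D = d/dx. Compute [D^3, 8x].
24D^{2}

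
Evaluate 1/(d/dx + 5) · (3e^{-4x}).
3 e^{- 4 x}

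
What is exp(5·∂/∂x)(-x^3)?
- x^{3} - 15 x^{2} - 75 x - 125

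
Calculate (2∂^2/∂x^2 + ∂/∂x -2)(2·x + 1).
- 4 x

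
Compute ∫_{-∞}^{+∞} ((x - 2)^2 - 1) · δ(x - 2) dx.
-1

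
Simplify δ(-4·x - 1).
\frac{\delta(x + 1/4)}{4}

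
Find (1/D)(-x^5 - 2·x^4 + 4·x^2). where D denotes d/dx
- \frac{x^{6}}{6} - \frac{2 x^{5}}{5} + \frac{4 x^{3}}{3}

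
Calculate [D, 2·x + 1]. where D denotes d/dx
2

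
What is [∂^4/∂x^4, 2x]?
8\frac{d^{3}}{dx^{3}}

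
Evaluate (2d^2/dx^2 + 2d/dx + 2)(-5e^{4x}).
- 210 e^{4 x}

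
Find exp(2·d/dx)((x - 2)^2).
x^{2}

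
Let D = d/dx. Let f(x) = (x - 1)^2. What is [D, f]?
2 x - 2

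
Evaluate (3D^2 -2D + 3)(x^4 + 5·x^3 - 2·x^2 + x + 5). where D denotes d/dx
3 x^{4} + 7 x^{3} + 101 x + 1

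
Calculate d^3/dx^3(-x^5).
- 60 x^{2}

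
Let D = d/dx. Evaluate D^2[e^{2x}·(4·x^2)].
\left(16 x^{2} + 32 x + 8\right) e^{2 x}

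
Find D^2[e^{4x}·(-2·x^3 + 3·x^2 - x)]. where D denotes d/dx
\left(- 32 x^{3} + 20 x - 2\right) e^{4 x}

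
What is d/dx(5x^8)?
40 x^{7}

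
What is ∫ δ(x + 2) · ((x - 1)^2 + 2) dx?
11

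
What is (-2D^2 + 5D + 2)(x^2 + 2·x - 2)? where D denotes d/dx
2 x^{2} + 14 x + 2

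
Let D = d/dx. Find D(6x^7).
42 x^{6}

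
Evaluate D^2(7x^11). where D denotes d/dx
770 x^{9}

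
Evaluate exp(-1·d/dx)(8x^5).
8 x^{5} - 40 x^{4} + 80 x^{3} - 80 x^{2} + 40 x - 8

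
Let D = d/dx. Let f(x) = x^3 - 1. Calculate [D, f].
3 x^{2}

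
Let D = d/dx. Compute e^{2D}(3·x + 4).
3 x + 10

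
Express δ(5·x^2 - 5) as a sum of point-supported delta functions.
\frac{\delta(x - 1) + \delta(x + 1)}{10}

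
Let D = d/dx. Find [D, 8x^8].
64 x^{7}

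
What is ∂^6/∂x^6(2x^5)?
0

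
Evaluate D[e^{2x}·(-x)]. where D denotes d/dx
\left(- 2 x - 1\right) e^{2 x}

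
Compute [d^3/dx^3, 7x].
21\frac{d^{2}}{dx^{2}}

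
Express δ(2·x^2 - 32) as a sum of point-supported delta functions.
\frac{\delta(x - 4) + \delta(x + 4)}{16}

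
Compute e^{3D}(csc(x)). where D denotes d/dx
\csc{\left(x + 3 \right)}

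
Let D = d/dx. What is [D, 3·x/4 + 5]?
\frac{3}{4}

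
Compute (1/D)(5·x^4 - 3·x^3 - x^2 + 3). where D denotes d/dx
x^{5} - \frac{3 x^{4}}{4} - \frac{x^{3}}{3} + 3 x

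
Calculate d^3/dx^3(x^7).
210 x^{4}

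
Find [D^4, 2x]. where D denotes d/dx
8D^{3}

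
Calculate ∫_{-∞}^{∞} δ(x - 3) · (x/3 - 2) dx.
-1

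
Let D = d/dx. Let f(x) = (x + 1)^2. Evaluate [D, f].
2 x + 2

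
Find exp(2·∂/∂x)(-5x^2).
- 5 x^{2} - 20 x - 20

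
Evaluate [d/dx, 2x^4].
8 x^{3}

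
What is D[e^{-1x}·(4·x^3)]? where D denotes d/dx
4 x^{2} \left(3 - x\right) e^{- x}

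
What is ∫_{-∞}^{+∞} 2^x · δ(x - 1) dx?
2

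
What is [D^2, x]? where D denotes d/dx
2D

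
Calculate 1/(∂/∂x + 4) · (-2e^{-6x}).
e^{- 6 x}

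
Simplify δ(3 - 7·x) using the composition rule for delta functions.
\frac{\delta(x - 3/7)}{7}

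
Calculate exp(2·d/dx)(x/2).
\frac{x}{2} + 1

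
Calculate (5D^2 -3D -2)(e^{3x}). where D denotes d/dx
34 e^{3 x}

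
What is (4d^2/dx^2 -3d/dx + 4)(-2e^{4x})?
- 112 e^{4 x}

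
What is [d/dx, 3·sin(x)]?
3 \cos{\left(x \right)}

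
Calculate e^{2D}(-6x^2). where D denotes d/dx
- 6 x^{2} - 24 x - 24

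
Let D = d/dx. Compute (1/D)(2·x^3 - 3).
\frac{x^{4}}{2} - 3 x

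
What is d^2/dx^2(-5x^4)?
- 60 x^{2}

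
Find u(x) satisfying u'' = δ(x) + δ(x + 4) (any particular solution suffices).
\frac{|x|}{2} + \frac{|x + 4|}{2}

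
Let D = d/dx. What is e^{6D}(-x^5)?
- x^{5} - 30 x^{4} - 360 x^{3} - 2160 x^{2} - 6480 x - 7776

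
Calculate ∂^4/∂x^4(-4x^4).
-96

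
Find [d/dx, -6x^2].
- 12 x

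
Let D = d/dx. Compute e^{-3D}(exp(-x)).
e^{3 - x}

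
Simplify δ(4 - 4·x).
\frac{\delta(x - 1)}{4}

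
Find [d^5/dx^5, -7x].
-35\frac{d^{4}}{dx^{4}}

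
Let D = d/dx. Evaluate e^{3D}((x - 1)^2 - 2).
x^{2} + 4 x + 2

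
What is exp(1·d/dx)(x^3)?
x^{3} + 3 x^{2} + 3 x + 1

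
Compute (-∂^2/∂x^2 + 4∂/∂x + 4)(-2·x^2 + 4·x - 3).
8 - 8 x^{2}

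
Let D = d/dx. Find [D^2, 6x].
12D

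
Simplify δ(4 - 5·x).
\frac{\delta(x - 4/5)}{5}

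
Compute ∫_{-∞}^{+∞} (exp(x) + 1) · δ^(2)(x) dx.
1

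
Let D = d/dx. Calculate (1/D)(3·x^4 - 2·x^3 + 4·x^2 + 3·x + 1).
\frac{3 x^{5}}{5} - \frac{x^{4}}{2} + \frac{4 x^{3}}{3} + \frac{3 x^{2}}{2} + x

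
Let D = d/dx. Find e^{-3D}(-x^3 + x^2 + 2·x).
- x^{3} + 10 x^{2} - 31 x + 30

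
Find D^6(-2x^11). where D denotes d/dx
- 665280 x^{5}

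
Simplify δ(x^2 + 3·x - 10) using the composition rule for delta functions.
\frac{\delta(x - 2) + \delta(x + 5)}{7}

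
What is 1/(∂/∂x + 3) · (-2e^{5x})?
- \frac{e^{5 x}}{4}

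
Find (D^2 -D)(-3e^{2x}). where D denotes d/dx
- 6 e^{2 x}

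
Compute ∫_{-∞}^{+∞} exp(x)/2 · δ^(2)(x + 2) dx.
\frac{1}{2 e^{2}}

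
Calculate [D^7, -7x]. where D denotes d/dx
-49D^{6}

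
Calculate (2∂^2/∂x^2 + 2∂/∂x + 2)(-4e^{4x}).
- 168 e^{4 x}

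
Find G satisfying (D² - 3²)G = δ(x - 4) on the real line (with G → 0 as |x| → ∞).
-\frac{e^{-3|x - 4|}}{6}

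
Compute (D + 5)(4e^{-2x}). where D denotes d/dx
12 e^{- 2 x}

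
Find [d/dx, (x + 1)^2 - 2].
2 x + 2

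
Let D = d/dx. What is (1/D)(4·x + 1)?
2 x^{2} + x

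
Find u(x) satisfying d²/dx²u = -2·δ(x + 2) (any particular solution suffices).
-|x + 2|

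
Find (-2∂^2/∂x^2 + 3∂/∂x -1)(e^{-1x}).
- 6 e^{- x}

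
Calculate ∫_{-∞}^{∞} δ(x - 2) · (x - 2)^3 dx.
0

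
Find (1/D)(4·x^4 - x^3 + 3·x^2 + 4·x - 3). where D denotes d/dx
\frac{4 x^{5}}{5} - \frac{x^{4}}{4} + x^{3} + 2 x^{2} - 3 x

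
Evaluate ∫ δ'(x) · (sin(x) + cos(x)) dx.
-1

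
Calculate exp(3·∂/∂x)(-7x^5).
- 7 x^{5} - 105 x^{4} - 630 x^{3} - 1890 x^{2} - 2835 x - 1701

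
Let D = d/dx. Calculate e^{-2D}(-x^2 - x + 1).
- x^{2} + 3 x - 1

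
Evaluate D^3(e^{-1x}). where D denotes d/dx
- e^{- x}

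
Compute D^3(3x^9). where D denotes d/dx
1512 x^{6}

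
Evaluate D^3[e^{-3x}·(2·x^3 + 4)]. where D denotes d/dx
6 \left(- 9 x^{3} + 27 x^{2} - 18 x - 16\right) e^{- 3 x}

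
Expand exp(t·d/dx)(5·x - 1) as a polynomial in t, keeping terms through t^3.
5 t + 5 x - 1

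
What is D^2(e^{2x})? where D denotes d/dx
4 e^{2 x}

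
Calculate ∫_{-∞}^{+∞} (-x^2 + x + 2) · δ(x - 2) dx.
0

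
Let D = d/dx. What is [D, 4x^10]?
40 x^{9}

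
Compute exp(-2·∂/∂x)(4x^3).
4 x^{3} - 24 x^{2} + 48 x - 32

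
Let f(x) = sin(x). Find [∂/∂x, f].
\cos{\left(x \right)}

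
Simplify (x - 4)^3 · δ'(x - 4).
0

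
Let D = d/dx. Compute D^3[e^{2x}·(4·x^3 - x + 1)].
\left(32 x^{3} + 144 x^{2} + 136 x + 20\right) e^{2 x}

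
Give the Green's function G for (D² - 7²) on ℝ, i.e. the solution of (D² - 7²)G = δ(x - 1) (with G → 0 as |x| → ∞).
-\frac{e^{-7|x - 1|}}{14}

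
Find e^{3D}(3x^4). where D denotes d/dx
3 x^{4} + 36 x^{3} + 162 x^{2} + 324 x + 243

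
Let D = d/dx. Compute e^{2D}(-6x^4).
- 6 x^{4} - 48 x^{3} - 144 x^{2} - 192 x - 96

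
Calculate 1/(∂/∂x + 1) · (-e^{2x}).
- \frac{e^{2 x}}{3}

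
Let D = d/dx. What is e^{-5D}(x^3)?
x^{3} - 15 x^{2} + 75 x - 125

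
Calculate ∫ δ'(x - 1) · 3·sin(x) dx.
- 3 \cos{\left(1 \right)}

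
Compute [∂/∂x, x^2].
2 x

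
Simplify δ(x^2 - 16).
\frac{\delta(x + 4) + \delta(x - 4)}{8}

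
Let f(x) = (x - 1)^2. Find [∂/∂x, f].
2 x - 2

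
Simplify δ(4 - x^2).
\frac{\delta(x - 2) + \delta(x + 2)}{4}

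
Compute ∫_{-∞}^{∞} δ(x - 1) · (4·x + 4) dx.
8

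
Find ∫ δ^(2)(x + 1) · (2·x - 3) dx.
0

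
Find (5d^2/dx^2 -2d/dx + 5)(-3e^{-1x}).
- 36 e^{- x}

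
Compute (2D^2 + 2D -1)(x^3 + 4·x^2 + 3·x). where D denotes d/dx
- x^{3} + 2 x^{2} + 25 x + 22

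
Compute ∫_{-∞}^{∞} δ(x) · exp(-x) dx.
1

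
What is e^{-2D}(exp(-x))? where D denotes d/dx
e^{2 - x}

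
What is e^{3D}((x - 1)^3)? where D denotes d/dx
x^{3} + 6 x^{2} + 12 x + 8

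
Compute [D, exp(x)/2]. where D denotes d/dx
\frac{e^{x}}{2}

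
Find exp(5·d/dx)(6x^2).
6 x^{2} + 60 x + 150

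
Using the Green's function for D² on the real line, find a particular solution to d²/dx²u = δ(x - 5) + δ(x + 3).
\frac{|x - 5|}{2} + \frac{|x + 3|}{2}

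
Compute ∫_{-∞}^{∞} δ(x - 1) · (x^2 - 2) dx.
-1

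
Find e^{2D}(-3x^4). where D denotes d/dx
- 3 x^{4} - 24 x^{3} - 72 x^{2} - 96 x - 48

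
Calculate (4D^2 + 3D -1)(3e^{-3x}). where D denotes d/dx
78 e^{- 3 x}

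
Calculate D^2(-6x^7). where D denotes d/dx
- 252 x^{5}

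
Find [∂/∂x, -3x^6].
- 18 x^{5}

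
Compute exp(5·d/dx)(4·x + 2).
4 x + 22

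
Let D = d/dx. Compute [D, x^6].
6 x^{5}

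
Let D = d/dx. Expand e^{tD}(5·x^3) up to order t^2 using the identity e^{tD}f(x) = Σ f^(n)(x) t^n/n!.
5 x \left(3 t^{2} + 3 t x + x^{2}\right)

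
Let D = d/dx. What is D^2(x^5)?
20 x^{3}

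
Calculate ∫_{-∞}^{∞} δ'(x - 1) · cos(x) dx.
\sin{\left(1 \right)}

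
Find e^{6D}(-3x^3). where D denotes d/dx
- 3 x^{3} - 54 x^{2} - 324 x - 648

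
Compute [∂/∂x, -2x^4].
- 8 x^{3}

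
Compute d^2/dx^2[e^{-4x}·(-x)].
8 \left(1 - 2 x\right) e^{- 4 x}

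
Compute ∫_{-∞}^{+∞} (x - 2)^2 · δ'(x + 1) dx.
6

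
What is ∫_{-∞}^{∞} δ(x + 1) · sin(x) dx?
- \sin{\left(1 \right)}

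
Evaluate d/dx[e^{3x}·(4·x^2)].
4 x \left(3 x + 2\right) e^{3 x}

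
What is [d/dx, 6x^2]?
12 x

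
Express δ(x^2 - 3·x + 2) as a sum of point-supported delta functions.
\frac{\delta(x - 2) + \delta(x - 1)}{1}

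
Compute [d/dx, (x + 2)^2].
2 x + 4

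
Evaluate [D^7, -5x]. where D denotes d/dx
-35D^{6}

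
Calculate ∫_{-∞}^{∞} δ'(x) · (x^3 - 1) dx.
0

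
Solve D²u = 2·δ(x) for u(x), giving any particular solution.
|x|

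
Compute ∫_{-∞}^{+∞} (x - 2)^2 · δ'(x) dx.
4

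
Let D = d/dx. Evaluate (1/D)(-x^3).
- \frac{x^{4}}{4}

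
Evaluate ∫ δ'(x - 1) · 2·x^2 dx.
-4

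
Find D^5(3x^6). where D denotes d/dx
2160 x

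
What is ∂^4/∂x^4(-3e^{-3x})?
- 243 e^{- 3 x}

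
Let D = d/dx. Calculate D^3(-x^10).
- 720 x^{7}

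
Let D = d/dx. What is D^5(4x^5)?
480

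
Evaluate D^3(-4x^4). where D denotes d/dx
- 96 x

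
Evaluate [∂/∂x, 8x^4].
32 x^{3}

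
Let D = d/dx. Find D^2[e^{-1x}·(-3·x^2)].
3 \left(- x^{2} + 4 x - 2\right) e^{- x}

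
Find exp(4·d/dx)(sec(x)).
\sec{\left(x + 4 \right)}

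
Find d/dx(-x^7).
- 7 x^{6}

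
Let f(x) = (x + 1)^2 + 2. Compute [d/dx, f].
2 x + 2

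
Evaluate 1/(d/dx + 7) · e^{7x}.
\frac{e^{7 x}}{14}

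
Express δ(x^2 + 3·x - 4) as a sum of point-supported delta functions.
\frac{\delta(x + 4) + \delta(x - 1)}{5}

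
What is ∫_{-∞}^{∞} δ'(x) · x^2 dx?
0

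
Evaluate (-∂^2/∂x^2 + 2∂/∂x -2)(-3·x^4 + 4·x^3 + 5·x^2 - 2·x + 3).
6 x^{4} - 32 x^{3} + 50 x^{2} - 20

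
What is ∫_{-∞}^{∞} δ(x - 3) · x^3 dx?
27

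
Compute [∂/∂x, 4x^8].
32 x^{7}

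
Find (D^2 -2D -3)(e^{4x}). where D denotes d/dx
5 e^{4 x}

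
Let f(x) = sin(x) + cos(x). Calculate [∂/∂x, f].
- \sin{\left(x \right)} + \cos{\left(x \right)}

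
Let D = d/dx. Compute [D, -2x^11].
- 22 x^{10}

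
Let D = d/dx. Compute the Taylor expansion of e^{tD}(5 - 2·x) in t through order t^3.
- 2 t - 2 x + 5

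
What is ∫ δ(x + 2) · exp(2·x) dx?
e^{-4}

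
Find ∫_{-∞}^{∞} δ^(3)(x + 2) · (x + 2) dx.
0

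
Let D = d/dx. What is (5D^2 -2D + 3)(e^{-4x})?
91 e^{- 4 x}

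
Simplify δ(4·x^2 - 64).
\frac{\delta(x - 4) + \delta(x + 4)}{32}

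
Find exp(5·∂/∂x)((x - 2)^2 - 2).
x^{2} + 6 x + 7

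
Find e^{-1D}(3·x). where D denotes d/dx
3 x - 3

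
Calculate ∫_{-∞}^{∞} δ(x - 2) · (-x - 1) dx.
-3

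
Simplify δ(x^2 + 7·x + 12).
\frac{\delta(x + 3) + \delta(x + 4)}{1}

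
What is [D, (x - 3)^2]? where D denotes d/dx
2 x - 6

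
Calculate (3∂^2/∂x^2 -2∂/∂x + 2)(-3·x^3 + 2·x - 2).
- 6 x^{3} + 18 x^{2} - 50 x - 8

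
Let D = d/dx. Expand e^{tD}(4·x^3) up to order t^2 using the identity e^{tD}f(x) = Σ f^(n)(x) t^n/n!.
4 x \left(3 t^{2} + 3 t x + x^{2}\right)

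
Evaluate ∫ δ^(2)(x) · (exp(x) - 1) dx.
1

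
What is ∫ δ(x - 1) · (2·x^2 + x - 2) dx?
1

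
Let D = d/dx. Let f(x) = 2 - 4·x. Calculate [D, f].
-4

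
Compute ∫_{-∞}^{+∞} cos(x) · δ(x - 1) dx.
\cos{\left(1 \right)}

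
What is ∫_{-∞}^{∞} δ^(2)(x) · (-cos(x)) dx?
1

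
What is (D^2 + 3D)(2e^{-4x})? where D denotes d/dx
8 e^{- 4 x}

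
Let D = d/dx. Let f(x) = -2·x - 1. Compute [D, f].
-2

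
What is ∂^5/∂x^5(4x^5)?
480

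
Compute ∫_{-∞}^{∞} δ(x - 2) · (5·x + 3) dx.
13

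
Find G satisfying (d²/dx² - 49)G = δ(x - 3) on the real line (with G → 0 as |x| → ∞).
-\frac{e^{-7|x - 3|}}{14}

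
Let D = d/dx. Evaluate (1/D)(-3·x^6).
- \frac{3 x^{7}}{7}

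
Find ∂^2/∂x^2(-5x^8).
- 280 x^{6}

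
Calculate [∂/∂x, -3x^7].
- 21 x^{6}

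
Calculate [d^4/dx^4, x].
4\frac{d^{3}}{dx^{3}}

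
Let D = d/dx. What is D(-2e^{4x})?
- 8 e^{4 x}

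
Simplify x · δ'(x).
-\delta(x)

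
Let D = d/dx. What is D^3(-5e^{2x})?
- 40 e^{2 x}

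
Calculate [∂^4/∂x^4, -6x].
-24\frac{d^{3}}{dx^{3}}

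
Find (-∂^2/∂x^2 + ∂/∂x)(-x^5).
5 x^{3} \left(4 - x\right)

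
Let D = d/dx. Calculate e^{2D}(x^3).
x^{3} + 6 x^{2} + 12 x + 8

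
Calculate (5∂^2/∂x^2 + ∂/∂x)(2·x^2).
4 x + 20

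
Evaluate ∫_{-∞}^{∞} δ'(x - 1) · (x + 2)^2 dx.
-6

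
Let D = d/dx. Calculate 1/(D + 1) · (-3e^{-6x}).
\frac{3 e^{- 6 x}}{5}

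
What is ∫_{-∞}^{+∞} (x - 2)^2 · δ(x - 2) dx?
0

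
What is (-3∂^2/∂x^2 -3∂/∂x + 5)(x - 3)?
5 x - 18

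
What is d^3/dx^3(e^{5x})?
125 e^{5 x}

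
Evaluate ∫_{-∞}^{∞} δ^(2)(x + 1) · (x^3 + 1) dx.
-6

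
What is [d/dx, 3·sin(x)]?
3 \cos{\left(x \right)}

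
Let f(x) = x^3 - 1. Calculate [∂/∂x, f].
3 x^{2}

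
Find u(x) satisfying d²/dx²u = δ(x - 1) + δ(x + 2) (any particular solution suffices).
\frac{|x - 1|}{2} + \frac{|x + 2|}{2}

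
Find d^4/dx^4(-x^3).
0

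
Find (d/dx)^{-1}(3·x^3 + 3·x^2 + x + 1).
\frac{3 x^{4}}{4} + x^{3} + \frac{x^{2}}{2} + x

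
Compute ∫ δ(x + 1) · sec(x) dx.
\sec{\left(1 \right)}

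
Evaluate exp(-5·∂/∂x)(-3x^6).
- 3 x^{6} + 90 x^{5} - 1125 x^{4} + 7500 x^{3} - 28125 x^{2} + 56250 x - 46875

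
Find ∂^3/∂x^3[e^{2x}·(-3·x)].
\left(- 24 x - 36\right) e^{2 x}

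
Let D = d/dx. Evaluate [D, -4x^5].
- 20 x^{4}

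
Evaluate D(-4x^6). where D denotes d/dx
- 24 x^{5}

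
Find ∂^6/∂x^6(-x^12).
- 665280 x^{6}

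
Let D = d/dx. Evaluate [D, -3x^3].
- 9 x^{2}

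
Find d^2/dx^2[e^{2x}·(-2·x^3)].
- 4 x \left(2 x^{2} + 6 x + 3\right) e^{2 x}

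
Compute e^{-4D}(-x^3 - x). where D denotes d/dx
- x^{3} + 12 x^{2} - 49 x + 68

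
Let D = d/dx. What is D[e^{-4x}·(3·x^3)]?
x^{2} \left(9 - 12 x\right) e^{- 4 x}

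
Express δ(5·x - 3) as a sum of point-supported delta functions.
\frac{\delta(x - 3/5)}{5}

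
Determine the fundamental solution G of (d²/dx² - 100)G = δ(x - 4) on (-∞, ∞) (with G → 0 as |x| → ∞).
-\frac{e^{-10|x - 4|}}{20}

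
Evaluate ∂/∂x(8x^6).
48 x^{5}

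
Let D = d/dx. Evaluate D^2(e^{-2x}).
4 e^{- 2 x}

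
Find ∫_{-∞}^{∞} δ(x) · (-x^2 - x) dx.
0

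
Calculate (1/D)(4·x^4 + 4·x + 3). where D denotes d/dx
\frac{4 x^{5}}{5} + 2 x^{2} + 3 x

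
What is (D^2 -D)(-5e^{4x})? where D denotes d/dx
- 60 e^{4 x}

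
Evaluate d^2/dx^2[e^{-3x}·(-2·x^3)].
6 x \left(- 3 x^{2} + 6 x - 2\right) e^{- 3 x}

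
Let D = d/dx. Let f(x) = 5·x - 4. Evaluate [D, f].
5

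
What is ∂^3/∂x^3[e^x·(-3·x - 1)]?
\left(- 3 x - 10\right) e^{x}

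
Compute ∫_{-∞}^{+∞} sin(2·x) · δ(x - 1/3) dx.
\sin{\left(\frac{2}{3} \right)}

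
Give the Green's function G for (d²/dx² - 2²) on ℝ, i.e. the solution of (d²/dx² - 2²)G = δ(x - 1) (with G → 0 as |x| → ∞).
-\frac{e^{-2|x - 1|}}{4}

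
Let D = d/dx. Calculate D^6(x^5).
0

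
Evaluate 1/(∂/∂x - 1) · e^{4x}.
\frac{e^{4 x}}{3}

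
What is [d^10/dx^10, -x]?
-10\frac{d^{9}}{dx^{9}}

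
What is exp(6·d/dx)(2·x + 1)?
2 x + 13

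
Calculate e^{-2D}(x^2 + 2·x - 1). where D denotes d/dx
x^{2} - 2 x - 1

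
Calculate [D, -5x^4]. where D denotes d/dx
- 20 x^{3}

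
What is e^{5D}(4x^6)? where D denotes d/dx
4 x^{6} + 120 x^{5} + 1500 x^{4} + 10000 x^{3} + 37500 x^{2} + 75000 x + 62500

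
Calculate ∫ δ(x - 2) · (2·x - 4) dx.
0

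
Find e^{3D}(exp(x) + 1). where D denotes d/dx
e^{x + 3} + 1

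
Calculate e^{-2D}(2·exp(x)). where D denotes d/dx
2 e^{x - 2}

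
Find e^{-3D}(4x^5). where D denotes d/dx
4 x^{5} - 60 x^{4} + 360 x^{3} - 1080 x^{2} + 1620 x - 972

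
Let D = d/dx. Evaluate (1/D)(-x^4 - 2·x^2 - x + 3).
- \frac{x^{5}}{5} - \frac{2 x^{3}}{3} - \frac{x^{2}}{2} + 3 x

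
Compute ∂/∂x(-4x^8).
- 32 x^{7}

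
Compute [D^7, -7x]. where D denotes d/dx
-49D^{6}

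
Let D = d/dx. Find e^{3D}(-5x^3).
- 5 x^{3} - 45 x^{2} - 135 x - 135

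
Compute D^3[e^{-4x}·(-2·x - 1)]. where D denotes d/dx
32 \left(4 x - 1\right) e^{- 4 x}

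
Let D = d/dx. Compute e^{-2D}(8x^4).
8 x^{4} - 64 x^{3} + 192 x^{2} - 256 x + 128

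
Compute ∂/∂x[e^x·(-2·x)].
2 \left(- x - 1\right) e^{x}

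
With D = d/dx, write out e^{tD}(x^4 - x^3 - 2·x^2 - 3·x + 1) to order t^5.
t^{4} + t^{3} \left(4 x - 1\right) + t^{2} \left(6 x^{2} - 3 x - 2\right) - t \left(- 4 x^{3} + 3 x^{2} + 4 x + 3\right) + x^{4} - x^{3} - 2 x^{2} - 3 x + 1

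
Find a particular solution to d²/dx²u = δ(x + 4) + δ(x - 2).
\frac{|x + 4|}{2} + \frac{|x - 2|}{2}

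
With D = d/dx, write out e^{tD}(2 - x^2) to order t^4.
- t^{2} - 2 t x - x^{2} + 2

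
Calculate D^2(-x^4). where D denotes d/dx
- 12 x^{2}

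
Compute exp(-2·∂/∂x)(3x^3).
3 x^{3} - 18 x^{2} + 36 x - 24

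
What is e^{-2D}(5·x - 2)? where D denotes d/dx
5 x - 12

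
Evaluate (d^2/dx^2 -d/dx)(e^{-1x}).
2 e^{- x}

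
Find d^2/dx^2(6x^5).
120 x^{3}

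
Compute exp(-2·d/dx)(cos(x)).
\cos{\left(x - 2 \right)}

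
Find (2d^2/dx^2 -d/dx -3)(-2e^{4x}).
- 50 e^{4 x}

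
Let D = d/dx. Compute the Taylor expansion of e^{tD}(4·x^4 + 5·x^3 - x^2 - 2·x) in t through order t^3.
t^{3} \left(16 x + 5\right) + t^{2} \left(24 x^{2} + 15 x - 1\right) + t \left(16 x^{3} + 15 x^{2} - 2 x - 2\right) + 4 x^{4} + 5 x^{3} - x^{2} - 2 x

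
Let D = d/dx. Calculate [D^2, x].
2D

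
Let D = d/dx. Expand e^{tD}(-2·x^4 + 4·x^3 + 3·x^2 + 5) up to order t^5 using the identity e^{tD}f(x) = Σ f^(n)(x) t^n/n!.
- 2 t^{4} + t^{3} \left(4 - 8 x\right) + t^{2} \left(- 12 x^{2} + 12 x + 3\right) + 2 t x \left(- 4 x^{2} + 6 x + 3\right) - 2 x^{4} + 4 x^{3} + 3 x^{2} + 5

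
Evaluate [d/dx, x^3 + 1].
3 x^{2}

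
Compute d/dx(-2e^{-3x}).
6 e^{- 3 x}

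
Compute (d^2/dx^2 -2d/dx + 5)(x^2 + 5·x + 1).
5 x^{2} + 21 x - 3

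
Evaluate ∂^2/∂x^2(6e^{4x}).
96 e^{4 x}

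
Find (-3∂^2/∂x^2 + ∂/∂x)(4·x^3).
12 x \left(x - 6\right)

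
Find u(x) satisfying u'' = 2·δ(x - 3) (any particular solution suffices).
|x - 3|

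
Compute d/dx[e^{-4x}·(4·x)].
4 \left(1 - 4 x\right) e^{- 4 x}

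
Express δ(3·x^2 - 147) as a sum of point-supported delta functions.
\frac{\delta(x - 7) + \delta(x + 7)}{42}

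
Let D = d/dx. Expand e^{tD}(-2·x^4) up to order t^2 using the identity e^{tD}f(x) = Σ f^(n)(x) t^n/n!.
2 x^{2} \left(- 6 t^{2} - 4 t x - x^{2}\right)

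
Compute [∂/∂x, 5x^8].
40 x^{7}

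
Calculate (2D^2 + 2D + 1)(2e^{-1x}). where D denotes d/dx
2 e^{- x}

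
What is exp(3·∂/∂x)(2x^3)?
2 x^{3} + 18 x^{2} + 54 x + 54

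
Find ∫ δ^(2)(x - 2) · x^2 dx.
2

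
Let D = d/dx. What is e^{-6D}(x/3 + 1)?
\frac{x}{3} - 1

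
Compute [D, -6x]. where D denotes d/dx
-6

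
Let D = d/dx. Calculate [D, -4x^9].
- 36 x^{8}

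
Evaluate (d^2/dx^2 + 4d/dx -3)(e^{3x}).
18 e^{3 x}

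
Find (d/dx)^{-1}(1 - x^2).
- \frac{x^{3}}{3} + x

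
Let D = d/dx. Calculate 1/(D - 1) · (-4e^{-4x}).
\frac{4 e^{- 4 x}}{5}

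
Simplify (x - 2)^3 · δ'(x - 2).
0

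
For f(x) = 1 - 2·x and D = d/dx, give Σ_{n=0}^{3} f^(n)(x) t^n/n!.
- 2 t - 2 x + 1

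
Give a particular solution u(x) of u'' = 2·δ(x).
|x|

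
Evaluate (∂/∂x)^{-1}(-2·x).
- x^{2}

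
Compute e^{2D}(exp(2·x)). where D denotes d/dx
e^{2 x + 4}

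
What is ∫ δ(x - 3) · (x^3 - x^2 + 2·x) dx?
24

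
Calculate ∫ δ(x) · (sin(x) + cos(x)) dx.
1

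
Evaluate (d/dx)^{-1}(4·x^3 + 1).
x^{4} + x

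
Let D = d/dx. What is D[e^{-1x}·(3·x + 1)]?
\left(2 - 3 x\right) e^{- x}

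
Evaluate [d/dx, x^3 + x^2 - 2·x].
3 x^{2} + 2 x - 2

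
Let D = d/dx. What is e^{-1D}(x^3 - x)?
x \left(x^{2} - 3 x + 2\right)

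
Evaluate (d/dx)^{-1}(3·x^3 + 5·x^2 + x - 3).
\frac{3 x^{4}}{4} + \frac{5 x^{3}}{3} + \frac{x^{2}}{2} - 3 x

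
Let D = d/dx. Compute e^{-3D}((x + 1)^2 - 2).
x^{2} - 4 x + 2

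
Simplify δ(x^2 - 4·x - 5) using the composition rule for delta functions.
\frac{\delta(x + 1) + \delta(x - 5)}{6}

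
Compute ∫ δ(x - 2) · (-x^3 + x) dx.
-6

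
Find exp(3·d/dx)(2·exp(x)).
2 e^{x + 3}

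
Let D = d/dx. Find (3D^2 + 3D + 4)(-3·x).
- 12 x - 9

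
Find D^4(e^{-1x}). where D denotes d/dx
e^{- x}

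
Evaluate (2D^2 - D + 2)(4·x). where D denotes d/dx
8 x - 4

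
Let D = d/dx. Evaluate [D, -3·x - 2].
-3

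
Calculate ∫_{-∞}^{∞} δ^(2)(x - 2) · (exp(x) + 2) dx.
e^{2}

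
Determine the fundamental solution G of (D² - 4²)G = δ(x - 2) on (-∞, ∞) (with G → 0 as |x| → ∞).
-\frac{e^{-4|x - 2|}}{8}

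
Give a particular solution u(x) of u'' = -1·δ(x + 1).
-\frac{|x + 1|}{2}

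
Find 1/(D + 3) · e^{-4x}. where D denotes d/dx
- e^{- 4 x}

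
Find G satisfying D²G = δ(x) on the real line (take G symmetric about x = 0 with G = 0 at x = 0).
\frac{|x|}{2}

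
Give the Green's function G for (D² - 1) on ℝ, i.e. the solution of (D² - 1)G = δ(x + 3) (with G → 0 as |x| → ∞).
-\frac{e^{-|x + 3|}}{2}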